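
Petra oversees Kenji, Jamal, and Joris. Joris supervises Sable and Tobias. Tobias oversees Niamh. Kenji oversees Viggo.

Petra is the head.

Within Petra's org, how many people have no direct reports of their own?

The people in Petra's organization with no one reporting to them are Viggo, Jamal, Niamh, Sable. That is 4.

4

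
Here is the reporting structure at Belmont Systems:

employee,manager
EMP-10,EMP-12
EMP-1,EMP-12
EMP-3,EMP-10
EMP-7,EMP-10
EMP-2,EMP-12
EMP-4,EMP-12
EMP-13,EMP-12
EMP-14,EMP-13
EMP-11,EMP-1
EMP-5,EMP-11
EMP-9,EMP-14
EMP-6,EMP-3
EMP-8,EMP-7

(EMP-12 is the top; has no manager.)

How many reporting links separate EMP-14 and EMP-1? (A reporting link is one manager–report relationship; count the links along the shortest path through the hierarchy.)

3

EMP-14 is 2 levels below EMP-12, and EMP-1 is 1 level below EMP-12 (their lowest common manager). The shortest path runs up from EMP-14 to EMP-12 and back down to EMP-1: 2 + 1 = 3 links.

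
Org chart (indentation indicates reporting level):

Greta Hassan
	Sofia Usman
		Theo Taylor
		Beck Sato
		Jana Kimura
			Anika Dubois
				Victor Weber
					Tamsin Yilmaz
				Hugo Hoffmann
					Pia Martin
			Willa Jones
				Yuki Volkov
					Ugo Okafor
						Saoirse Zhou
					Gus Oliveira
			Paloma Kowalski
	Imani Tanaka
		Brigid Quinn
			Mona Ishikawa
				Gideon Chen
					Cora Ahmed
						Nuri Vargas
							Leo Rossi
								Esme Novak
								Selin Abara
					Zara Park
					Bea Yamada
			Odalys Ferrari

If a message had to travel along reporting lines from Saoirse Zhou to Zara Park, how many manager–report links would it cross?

11

Saoirse Zhou is 6 levels below Greta Hassan, and Zara Park is 5 levels below Greta Hassan (their lowest common manager). The shortest path runs up from Saoirse Zhou to Greta Hassan and back down to Zara Park: 6 + 5 = 11 links.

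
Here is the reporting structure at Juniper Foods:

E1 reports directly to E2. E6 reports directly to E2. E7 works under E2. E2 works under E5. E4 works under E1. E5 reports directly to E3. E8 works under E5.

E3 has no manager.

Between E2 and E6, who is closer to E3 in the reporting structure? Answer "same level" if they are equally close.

E2 is 2 levels below E3; E6 is 3. E2 is higher.

E2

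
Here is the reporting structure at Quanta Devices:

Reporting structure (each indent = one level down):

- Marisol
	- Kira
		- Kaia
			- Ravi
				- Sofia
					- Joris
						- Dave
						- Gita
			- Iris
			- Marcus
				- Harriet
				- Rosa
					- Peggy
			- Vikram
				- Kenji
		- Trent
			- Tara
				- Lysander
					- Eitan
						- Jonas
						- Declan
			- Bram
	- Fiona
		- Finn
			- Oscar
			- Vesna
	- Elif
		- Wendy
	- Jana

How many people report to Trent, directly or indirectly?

Trent directly manages Tara, Bram. Under Tara: Lysander, Eitan, Declan, Jonas (4). Bram has no reports. So Trent's organization is 2 direct reports plus everyone under them: 5 + 1 = 6.

6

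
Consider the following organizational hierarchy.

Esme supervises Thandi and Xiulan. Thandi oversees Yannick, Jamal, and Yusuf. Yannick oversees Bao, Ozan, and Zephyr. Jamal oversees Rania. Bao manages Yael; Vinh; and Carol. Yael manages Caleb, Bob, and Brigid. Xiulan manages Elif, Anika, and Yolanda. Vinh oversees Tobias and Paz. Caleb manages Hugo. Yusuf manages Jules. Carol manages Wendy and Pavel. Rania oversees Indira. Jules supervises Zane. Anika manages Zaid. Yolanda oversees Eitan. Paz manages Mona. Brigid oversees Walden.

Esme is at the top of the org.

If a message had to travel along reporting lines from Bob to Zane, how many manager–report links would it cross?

7

Bob is 4 levels below Thandi, and Zane is 3 levels below Thandi (their lowest common manager). The shortest path runs up from Bob to Thandi and back down to Zane: 4 + 3 = 7 links.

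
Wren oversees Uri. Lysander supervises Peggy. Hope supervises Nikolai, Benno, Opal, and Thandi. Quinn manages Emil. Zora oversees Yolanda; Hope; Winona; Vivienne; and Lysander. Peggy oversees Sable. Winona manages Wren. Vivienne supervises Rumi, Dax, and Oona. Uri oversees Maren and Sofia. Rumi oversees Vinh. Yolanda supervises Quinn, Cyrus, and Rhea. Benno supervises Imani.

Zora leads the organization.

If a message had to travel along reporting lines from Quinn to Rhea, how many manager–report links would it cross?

Quinn is 1 level below Yolanda, and Rhea is 1 level below Yolanda (their lowest common manager). The shortest path runs up from Quinn to Yolanda and back down to Rhea: 1 + 1 = 2 links.

2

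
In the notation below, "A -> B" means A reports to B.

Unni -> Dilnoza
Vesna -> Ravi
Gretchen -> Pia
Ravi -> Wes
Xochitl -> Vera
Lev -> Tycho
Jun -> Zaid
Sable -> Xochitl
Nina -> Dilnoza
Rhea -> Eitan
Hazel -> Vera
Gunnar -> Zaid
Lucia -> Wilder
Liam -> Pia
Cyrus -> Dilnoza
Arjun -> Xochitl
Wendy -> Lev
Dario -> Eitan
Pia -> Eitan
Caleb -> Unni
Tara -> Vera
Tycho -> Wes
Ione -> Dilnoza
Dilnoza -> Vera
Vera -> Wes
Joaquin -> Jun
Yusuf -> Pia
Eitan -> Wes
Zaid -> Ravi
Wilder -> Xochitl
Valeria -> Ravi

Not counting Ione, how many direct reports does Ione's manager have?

Ione reports to Dilnoza. Dilnoza's other direct reports are Nina, Unni, Cyrus — 3 peers.

3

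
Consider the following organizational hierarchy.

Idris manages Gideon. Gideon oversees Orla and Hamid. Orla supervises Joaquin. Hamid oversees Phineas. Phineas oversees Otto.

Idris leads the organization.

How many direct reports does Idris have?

Idris directly manages Gideon. That is 1 direct report.

1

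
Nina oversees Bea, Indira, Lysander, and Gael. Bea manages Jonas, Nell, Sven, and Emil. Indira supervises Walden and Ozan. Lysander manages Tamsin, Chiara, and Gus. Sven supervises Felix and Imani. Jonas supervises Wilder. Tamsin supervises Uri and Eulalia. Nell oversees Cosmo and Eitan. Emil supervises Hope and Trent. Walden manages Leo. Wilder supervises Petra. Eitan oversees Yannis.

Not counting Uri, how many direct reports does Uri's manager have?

Uri reports to Tamsin. Tamsin's other direct reports are Eulalia — 1 peer.

1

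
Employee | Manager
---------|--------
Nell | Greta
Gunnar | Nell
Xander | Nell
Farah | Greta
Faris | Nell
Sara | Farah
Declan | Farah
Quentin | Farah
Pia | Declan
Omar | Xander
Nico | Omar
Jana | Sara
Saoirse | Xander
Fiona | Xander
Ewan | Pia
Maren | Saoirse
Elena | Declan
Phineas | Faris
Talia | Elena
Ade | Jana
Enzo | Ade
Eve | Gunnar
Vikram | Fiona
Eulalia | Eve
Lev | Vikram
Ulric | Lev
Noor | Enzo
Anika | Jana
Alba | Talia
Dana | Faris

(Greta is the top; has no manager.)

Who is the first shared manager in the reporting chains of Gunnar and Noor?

Greta

Gunnar's chain of managers is Nell, Greta. Noor's chain of managers is Enzo, Ade, Jana, Sara, Farah, Greta. The first manager that appears in both chains is Greta.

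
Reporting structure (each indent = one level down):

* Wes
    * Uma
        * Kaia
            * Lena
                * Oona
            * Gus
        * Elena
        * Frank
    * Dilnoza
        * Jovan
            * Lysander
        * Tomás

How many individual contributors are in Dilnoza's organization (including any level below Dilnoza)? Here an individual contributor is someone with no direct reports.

2

The people in Dilnoza's organization with no one reporting to them are Tomás, Lysander. That is 2.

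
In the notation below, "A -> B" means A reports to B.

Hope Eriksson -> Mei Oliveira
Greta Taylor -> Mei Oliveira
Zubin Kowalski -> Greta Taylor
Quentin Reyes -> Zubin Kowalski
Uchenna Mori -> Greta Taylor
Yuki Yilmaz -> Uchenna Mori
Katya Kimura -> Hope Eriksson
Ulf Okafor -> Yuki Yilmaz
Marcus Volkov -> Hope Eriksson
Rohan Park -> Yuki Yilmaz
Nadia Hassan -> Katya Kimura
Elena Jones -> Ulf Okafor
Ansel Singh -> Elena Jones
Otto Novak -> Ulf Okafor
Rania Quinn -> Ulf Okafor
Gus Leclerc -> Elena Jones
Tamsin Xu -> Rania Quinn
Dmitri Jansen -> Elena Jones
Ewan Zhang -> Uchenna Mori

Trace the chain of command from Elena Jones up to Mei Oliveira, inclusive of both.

Elena Jones -> Ulf Okafor -> Yuki Yilmaz -> Uchenna Mori -> Greta Taylor -> Mei Oliveira

Elena Jones reports to Ulf Okafor. Ulf Okafor reports to Yuki Yilmaz. Yuki Yilmaz reports to Uchenna Mori. Uchenna Mori reports to Greta Taylor. Greta Taylor reports to Mei Oliveira. Mei Oliveira is at the top.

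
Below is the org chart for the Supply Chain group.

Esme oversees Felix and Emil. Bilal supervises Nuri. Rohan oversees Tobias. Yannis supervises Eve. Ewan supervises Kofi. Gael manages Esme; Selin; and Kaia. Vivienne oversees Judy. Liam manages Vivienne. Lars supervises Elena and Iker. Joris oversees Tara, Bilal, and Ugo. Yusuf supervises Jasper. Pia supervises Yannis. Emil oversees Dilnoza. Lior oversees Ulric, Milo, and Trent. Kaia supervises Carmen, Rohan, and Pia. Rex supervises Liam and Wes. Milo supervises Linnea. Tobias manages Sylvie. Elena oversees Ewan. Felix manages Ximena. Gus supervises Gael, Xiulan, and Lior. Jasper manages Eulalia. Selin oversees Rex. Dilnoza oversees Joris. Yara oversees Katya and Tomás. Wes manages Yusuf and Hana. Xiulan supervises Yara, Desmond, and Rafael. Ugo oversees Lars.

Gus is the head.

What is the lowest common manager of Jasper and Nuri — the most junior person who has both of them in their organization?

Gael

Jasper's chain of managers is Yusuf, Wes, Rex, Selin, Gael, Gus. Nuri's chain of managers is Bilal, Joris, Dilnoza, Emil, Esme, Gael, Gus. The first manager that appears in both chains is Gael.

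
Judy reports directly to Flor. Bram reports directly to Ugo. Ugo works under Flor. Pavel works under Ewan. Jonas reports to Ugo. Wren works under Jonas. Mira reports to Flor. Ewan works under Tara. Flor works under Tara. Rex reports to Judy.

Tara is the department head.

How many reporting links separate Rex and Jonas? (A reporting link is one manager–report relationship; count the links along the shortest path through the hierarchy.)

4

Rex is 2 levels below Flor, and Jonas is 2 levels below Flor (their lowest common manager). The shortest path runs up from Rex to Flor and back down to Jonas: 2 + 2 = 4 links.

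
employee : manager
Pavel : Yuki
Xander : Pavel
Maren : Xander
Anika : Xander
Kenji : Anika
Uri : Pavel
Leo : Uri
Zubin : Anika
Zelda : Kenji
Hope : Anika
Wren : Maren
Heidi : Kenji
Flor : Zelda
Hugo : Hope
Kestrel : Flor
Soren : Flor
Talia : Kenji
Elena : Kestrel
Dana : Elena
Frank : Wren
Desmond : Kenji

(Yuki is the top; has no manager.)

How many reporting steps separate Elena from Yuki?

Chain from Elena up to Yuki: Elena → Kestrel → Flor → Zelda → Kenji → Anika → Xander → Pavel → Yuki. That is 8 steps up, so Elena is 8 levels below Yuki.

8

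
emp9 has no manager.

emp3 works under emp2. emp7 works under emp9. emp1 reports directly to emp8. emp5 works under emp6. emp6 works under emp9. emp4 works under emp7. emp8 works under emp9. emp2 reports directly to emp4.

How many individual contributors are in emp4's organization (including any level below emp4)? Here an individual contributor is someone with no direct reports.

The only person in emp4's organization with no one reporting to them is emp3. That is 1.

1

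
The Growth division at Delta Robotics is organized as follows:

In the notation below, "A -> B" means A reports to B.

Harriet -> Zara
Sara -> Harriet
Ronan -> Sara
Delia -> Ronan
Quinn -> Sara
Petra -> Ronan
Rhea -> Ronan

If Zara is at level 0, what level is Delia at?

Chain from Delia up to Zara: Delia → Ronan → Sara → Harriet → Zara. That is 4 steps up, so Delia is 4 levels below Zara.

4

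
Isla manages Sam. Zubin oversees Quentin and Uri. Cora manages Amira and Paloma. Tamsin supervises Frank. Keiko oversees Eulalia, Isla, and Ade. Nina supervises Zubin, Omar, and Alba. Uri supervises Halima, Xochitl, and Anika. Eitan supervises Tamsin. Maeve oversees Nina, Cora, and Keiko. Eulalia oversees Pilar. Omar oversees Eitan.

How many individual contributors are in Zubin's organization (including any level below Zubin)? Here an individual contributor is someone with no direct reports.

4

The people in Zubin's organization with no one reporting to them are Halima, Anika, Xochitl, Quentin. That is 4.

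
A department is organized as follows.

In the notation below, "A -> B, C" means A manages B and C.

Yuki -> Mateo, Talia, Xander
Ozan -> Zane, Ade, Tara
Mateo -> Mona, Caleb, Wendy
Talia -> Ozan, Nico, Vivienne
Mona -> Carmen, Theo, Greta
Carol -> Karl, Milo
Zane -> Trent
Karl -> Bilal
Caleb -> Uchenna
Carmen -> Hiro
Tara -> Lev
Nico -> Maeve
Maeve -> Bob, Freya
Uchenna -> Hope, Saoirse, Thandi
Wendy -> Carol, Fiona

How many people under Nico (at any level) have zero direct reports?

2

The people in Nico's organization with no one reporting to them are Freya, Bob. That is 2.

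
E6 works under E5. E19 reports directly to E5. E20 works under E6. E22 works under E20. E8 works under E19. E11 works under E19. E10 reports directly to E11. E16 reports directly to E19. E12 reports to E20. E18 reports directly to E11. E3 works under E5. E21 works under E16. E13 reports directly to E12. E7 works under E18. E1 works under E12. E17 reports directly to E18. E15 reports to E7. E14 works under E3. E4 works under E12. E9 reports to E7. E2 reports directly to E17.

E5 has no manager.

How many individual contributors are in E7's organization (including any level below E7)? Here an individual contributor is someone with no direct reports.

2

The people in E7's organization with no one reporting to them are E9, E15. That is 2.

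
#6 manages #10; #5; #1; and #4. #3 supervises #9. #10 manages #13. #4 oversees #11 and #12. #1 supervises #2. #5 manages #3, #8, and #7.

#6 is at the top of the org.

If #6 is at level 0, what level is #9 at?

Chain from #9 up to #6: #9 → #3 → #5 → #6. That is 3 steps up, so #9 is 3 levels below #6.

3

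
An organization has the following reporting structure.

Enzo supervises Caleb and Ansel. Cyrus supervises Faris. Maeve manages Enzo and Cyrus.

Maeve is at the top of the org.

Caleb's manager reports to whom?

Maeve

Caleb reports to Enzo, and Enzo reports to Maeve. So Caleb's skip-level manager is Maeve.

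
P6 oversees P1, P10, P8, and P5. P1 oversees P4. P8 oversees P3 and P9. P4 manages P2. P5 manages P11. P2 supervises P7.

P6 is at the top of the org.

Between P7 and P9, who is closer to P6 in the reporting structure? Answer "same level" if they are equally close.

P9

P7 is 4 levels below P6; P9 is 2. P9 is higher.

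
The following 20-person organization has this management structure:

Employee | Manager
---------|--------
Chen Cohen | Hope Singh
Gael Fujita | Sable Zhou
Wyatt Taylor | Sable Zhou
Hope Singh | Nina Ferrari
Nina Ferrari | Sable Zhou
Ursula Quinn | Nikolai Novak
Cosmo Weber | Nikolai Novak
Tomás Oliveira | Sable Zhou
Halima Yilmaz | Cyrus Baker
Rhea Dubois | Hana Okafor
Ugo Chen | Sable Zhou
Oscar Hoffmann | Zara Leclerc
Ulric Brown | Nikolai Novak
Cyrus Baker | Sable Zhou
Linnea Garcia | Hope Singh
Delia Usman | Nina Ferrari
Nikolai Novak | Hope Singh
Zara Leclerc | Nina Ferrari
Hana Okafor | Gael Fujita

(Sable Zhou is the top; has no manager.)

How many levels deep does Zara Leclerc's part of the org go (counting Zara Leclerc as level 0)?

The longest chain under Zara Leclerc runs Zara Leclerc → Oscar Hoffmann, which is 1 level below Zara Leclerc.

1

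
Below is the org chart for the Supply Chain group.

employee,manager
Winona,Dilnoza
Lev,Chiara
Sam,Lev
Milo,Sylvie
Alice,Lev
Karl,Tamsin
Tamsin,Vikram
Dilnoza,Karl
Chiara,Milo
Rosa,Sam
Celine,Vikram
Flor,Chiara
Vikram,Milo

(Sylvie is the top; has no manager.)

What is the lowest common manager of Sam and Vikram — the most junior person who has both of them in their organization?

Milo

Sam's chain of managers is Lev, Chiara, Milo, Sylvie. Vikram's chain of managers is Milo, Sylvie. The first manager that appears in both chains is Milo.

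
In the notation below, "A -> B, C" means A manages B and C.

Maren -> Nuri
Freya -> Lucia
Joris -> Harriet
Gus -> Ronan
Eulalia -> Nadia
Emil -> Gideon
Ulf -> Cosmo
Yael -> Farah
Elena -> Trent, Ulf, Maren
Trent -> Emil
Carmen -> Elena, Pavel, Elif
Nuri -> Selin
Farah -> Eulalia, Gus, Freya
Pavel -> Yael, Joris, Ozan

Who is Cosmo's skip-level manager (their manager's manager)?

Cosmo reports to Ulf, and Ulf reports to Elena. So Cosmo's skip-level manager is Elena.

Elena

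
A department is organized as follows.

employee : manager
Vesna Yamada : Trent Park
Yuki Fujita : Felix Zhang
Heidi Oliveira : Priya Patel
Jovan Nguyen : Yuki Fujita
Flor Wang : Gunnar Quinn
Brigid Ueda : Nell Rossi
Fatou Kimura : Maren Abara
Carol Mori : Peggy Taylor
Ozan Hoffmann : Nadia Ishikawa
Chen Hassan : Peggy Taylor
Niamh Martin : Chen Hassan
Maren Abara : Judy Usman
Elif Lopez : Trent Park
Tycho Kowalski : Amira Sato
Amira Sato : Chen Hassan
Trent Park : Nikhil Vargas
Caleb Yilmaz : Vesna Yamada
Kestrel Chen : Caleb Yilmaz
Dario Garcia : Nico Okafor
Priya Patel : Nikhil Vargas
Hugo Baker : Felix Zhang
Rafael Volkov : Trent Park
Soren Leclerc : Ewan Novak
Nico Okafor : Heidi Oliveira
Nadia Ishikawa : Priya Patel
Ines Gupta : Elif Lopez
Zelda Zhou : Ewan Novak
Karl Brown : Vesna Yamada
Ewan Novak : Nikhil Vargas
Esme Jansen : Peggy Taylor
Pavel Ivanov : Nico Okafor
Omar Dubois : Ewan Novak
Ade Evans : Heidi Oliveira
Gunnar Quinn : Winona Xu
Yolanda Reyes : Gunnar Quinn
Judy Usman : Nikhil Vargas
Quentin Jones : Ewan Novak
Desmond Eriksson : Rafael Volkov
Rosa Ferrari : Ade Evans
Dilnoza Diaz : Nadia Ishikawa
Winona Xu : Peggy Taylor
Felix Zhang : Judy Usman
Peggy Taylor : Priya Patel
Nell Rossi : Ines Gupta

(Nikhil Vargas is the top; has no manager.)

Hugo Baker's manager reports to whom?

Hugo Baker reports to Felix Zhang, and Felix Zhang reports to Judy Usman. So Hugo Baker's skip-level manager is Judy Usman.

Judy Usman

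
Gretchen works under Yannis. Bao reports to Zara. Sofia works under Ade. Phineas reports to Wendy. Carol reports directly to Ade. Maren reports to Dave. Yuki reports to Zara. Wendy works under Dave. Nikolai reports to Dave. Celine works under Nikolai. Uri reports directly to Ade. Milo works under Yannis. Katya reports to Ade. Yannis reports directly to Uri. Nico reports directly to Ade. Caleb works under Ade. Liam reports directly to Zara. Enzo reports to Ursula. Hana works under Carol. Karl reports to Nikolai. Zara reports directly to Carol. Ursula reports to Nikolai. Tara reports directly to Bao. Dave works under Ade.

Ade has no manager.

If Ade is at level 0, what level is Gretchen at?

Chain from Gretchen up to Ade: Gretchen → Yannis → Uri → Ade. That is 3 steps up, so Gretchen is 3 levels below Ade.

3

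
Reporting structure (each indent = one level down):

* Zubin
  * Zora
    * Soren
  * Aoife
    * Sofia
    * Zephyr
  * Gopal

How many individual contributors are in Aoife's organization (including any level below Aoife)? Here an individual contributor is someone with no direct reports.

The people in Aoife's organization with no one reporting to them are Zephyr, Sofia. That is 2.

2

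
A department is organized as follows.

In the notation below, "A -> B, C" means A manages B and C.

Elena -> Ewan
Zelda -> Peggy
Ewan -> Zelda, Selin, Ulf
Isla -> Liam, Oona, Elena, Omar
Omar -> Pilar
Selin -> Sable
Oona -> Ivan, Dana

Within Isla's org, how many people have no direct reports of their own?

7

The people in Isla's organization with no one reporting to them are Pilar, Ulf, Sable, Peggy, Dana, Ivan, Liam. That is 7.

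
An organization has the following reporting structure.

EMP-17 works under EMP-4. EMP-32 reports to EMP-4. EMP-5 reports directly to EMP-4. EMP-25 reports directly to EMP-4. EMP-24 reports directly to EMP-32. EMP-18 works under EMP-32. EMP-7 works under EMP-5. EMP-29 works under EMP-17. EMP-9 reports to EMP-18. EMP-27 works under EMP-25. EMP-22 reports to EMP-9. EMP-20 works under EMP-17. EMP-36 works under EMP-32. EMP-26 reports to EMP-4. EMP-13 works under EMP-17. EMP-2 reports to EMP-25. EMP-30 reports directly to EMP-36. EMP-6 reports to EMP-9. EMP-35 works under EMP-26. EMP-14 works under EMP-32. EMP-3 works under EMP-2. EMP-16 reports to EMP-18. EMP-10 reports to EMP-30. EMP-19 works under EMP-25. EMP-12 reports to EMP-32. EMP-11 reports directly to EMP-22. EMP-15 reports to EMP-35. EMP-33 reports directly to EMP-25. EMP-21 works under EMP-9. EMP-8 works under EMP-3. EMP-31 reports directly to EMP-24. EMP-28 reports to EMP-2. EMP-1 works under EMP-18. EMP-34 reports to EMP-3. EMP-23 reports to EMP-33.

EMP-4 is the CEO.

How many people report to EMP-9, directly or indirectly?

EMP-9 directly manages EMP-22, EMP-6, EMP-21. Under EMP-22: EMP-11 (1). EMP-6 has no reports. EMP-21 has no reports. So EMP-9's organization is 3 direct reports plus everyone under them: 2 + 1 + 1 = 4.

4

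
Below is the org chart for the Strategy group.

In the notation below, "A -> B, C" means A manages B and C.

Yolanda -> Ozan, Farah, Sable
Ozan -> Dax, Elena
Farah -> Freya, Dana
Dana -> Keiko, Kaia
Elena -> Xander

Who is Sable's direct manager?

Sable reports directly to Yolanda.

Yolanda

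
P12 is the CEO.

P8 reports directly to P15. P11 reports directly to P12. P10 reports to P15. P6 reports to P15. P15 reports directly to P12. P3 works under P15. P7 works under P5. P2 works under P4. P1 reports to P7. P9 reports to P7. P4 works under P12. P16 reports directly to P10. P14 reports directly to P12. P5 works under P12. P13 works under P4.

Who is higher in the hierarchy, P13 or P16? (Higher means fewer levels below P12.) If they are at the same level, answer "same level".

P13

P13 is 2 levels below P12; P16 is 3. P13 is higher.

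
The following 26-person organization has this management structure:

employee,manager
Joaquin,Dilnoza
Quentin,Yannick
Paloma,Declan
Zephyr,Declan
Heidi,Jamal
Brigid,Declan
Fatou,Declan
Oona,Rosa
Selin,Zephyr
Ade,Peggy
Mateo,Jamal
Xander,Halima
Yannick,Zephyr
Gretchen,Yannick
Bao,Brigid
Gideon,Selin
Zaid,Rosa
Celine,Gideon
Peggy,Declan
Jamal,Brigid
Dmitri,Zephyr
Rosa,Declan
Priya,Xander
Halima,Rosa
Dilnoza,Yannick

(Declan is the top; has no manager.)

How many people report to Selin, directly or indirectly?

Selin directly manages Gideon. Under Gideon: Celine (1). That's 2 in total.

2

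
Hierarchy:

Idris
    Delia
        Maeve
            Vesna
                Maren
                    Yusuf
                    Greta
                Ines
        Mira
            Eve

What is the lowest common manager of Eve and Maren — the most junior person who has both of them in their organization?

Delia

Eve's chain of managers is Mira, Delia, Idris. Maren's chain of managers is Vesna, Maeve, Delia, Idris. The first manager that appears in both chains is Delia.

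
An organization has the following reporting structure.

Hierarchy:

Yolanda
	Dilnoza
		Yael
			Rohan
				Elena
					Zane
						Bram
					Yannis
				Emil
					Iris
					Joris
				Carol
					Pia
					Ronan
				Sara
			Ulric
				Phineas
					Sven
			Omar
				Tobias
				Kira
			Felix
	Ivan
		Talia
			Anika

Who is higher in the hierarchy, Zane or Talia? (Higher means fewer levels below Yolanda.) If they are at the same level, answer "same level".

Zane is 5 levels below Yolanda; Talia is 2. Talia is higher.

Talia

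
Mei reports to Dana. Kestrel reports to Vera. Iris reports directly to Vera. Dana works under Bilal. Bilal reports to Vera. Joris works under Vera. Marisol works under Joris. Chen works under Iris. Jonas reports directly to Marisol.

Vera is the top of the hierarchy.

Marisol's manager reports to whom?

Vera

Marisol reports to Joris, and Joris reports to Vera. So Marisol's skip-level manager is Vera.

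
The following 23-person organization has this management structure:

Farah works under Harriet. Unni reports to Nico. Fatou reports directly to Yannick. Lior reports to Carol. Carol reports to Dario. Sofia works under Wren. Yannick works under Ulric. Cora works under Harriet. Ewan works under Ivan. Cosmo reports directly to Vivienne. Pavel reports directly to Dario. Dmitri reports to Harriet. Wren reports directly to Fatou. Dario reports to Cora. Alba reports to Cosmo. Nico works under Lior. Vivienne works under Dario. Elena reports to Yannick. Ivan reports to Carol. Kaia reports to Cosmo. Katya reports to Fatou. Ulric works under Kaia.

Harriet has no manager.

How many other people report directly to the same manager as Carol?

2

Carol reports to Dario. Dario's other direct reports are Vivienne, Pavel — 2 peers.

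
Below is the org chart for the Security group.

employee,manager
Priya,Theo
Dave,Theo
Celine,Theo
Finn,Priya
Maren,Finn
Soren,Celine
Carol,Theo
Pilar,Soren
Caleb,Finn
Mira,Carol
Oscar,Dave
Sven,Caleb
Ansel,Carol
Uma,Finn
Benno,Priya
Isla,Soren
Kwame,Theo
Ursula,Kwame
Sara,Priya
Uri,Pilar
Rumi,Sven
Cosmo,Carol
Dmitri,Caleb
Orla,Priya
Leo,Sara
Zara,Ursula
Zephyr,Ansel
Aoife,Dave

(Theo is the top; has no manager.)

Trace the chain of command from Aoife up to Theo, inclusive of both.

Aoife reports to Dave. Dave reports to Theo. Theo is at the top.

Aoife -> Dave -> Theo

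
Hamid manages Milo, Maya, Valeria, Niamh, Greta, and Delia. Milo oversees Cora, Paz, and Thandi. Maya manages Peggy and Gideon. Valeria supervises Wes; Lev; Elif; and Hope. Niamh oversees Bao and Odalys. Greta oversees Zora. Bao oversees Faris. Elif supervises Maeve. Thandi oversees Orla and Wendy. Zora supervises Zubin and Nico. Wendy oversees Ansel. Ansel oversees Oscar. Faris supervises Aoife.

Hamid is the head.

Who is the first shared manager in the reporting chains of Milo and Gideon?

Hamid

Milo's chain of managers is Hamid. Gideon's chain of managers is Maya, Hamid. The first manager that appears in both chains is Hamid.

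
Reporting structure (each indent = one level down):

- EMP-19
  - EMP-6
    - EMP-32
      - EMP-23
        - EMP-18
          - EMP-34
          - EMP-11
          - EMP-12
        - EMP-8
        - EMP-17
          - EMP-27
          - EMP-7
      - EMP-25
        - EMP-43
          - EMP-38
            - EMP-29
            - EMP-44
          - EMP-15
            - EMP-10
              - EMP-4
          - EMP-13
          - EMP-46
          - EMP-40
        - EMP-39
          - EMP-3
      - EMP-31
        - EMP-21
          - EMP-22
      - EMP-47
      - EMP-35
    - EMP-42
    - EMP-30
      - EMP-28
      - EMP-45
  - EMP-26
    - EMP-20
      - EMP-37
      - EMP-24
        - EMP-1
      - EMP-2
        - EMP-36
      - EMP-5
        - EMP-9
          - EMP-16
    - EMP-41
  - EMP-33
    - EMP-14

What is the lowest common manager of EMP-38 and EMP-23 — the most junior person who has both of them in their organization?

EMP-32

EMP-38's chain of managers is EMP-43, EMP-25, EMP-32, EMP-6, EMP-19. EMP-23's chain of managers is EMP-32, EMP-6, EMP-19. The first manager that appears in both chains is EMP-32.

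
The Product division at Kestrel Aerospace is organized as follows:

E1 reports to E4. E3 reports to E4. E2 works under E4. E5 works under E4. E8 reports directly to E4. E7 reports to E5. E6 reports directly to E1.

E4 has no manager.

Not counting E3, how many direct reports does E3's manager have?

4

E3 reports to E4. E4's other direct reports are E1, E5, E8, E2 — 4 peers.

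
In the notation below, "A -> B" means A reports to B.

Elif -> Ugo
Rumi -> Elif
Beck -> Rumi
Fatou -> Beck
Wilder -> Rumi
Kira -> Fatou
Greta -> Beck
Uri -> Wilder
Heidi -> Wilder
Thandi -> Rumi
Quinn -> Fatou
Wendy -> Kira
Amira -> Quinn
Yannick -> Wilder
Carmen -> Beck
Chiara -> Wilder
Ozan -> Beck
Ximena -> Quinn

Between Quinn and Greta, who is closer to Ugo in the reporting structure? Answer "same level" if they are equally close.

Greta

Quinn is 5 levels below Ugo; Greta is 4. Greta is higher.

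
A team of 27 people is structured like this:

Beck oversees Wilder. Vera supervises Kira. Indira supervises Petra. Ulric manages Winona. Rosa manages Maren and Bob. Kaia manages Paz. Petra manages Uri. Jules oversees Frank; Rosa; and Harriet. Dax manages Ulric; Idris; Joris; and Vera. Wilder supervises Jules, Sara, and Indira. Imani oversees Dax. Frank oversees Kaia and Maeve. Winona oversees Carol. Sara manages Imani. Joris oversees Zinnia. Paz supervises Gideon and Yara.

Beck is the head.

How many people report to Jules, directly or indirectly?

10

Jules directly manages Frank, Rosa, Harriet. Under Frank: Maeve, Kaia, Paz, Yara, Gideon (5). Under Rosa: Maren, Bob (2). Harriet has no reports. So Jules's organization is 3 direct reports plus everyone under them: 6 + 3 + 1 = 10.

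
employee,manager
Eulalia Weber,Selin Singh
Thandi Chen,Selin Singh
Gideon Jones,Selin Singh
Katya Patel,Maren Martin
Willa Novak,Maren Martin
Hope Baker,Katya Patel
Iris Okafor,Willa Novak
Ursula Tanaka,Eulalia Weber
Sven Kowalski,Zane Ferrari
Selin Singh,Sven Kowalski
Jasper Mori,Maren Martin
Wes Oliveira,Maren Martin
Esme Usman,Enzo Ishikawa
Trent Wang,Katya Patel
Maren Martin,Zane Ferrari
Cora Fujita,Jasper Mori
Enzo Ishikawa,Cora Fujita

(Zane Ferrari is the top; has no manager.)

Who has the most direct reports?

Maren Martin

Direct-report counts: Zane Ferrari has 2; Maren Martin has 4; Willa Novak has 1; Katya Patel has 2; Jasper Mori has 1; Cora Fujita has 1; Enzo Ishikawa has 1; Sven Kowalski has 1; Selin Singh has 3; Eulalia Weber has 1. The largest is 4, held by Maren Martin.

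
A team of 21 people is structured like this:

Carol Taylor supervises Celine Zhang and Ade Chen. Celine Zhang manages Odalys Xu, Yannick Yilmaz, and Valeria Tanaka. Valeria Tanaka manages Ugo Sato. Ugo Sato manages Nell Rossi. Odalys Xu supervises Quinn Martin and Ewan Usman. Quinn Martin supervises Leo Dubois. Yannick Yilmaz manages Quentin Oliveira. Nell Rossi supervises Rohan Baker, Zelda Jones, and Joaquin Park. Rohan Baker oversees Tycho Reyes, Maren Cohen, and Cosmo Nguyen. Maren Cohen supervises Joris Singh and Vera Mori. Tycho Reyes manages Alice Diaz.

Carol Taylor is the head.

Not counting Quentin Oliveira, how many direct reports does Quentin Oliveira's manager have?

0

Quentin Oliveira reports to Yannick Yilmaz, and Yannick Yilmaz has no other direct reports. Quentin Oliveira has 0 peers.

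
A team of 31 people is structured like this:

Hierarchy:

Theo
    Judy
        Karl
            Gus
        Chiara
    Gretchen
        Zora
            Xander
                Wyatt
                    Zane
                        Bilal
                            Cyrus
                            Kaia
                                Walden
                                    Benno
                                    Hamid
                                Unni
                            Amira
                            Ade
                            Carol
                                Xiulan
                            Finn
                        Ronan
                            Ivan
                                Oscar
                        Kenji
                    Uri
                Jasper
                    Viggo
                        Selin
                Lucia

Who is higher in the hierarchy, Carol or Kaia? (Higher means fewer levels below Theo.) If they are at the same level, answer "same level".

same level

Both Carol and Kaia are 7 levels below Theo.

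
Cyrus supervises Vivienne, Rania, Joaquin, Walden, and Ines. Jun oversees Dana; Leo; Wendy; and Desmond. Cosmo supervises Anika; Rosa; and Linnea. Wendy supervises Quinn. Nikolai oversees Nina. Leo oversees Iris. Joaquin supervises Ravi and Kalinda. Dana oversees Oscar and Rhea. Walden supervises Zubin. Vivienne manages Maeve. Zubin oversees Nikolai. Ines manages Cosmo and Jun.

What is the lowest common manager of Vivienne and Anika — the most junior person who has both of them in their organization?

Cyrus

Vivienne's chain of managers is Cyrus. Anika's chain of managers is Cosmo, Ines, Cyrus. The first manager that appears in both chains is Cyrus.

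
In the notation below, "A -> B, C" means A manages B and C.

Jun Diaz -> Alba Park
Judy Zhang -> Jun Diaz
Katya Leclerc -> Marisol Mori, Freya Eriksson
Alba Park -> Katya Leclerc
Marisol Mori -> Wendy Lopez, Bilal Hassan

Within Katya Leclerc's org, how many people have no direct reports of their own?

The people in Katya Leclerc's organization with no one reporting to them are Freya Eriksson, Bilal Hassan, Wendy Lopez. That is 3.

3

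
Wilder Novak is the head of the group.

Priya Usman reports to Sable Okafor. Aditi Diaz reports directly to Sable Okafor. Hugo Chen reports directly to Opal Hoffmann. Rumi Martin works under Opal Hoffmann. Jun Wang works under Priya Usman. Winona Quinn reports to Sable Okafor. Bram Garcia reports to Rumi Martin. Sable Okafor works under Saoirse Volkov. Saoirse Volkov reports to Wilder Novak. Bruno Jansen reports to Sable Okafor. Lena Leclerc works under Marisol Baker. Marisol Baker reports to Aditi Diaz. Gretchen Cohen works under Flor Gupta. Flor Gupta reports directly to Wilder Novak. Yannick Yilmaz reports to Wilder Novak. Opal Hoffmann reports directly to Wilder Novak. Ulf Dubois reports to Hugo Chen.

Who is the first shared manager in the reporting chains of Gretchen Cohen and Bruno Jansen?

Gretchen Cohen's chain of managers is Flor Gupta, Wilder Novak. Bruno Jansen's chain of managers is Sable Okafor, Saoirse Volkov, Wilder Novak. The first manager that appears in both chains is Wilder Novak.

Wilder Novak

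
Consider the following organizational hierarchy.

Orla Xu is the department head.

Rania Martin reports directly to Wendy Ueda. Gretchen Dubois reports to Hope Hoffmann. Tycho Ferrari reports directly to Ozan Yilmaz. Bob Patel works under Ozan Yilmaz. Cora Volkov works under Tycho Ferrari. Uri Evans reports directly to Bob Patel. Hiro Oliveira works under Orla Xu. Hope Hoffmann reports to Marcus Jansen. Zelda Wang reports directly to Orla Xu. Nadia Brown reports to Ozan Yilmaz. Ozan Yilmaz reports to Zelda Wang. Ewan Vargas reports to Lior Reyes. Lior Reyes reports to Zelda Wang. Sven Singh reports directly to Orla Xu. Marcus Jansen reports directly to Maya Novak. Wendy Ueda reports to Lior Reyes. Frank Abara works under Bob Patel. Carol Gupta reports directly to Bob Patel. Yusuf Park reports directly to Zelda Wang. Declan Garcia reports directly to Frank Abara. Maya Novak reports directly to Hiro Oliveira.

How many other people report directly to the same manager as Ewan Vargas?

Ewan Vargas reports to Lior Reyes. Lior Reyes's other direct reports are Wendy Ueda — 1 peer.

1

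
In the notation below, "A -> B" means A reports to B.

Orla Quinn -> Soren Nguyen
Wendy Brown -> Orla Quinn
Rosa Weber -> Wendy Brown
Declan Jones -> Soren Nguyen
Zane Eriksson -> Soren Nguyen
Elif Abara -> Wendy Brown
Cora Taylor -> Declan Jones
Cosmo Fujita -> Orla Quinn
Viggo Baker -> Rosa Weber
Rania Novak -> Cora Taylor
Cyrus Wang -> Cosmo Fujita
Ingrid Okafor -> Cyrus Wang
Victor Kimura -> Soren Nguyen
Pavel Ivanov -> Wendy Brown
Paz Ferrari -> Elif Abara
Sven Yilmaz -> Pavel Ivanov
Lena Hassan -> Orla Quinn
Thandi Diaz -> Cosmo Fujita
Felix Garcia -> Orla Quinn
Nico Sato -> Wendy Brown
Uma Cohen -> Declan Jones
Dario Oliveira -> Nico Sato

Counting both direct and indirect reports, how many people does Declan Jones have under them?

Declan Jones directly manages Cora Taylor, Uma Cohen. Under Cora Taylor: Rania Novak (1). Uma Cohen has no reports. So Declan Jones's organization is 2 direct reports plus everyone under them: 2 + 1 = 3.

3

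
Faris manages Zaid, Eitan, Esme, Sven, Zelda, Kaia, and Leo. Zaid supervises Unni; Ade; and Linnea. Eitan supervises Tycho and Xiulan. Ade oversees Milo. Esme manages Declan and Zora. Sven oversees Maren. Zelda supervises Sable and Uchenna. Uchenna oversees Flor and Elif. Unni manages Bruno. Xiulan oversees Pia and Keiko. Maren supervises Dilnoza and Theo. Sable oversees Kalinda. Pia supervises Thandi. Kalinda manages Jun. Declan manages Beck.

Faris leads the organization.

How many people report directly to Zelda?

Zelda directly manages Uchenna, Sable. That is 2 direct reports.

2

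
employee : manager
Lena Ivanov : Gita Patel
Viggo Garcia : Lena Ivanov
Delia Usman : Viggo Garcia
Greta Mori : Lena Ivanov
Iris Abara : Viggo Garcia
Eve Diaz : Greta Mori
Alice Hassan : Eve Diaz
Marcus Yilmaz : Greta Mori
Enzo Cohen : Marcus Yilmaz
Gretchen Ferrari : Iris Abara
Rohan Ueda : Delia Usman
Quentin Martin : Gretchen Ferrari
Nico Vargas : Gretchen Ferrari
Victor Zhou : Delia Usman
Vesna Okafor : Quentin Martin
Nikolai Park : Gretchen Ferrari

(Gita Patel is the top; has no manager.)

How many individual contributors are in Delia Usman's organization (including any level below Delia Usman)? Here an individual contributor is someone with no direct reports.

The people in Delia Usman's organization with no one reporting to them are Victor Zhou, Rohan Ueda. That is 2.

2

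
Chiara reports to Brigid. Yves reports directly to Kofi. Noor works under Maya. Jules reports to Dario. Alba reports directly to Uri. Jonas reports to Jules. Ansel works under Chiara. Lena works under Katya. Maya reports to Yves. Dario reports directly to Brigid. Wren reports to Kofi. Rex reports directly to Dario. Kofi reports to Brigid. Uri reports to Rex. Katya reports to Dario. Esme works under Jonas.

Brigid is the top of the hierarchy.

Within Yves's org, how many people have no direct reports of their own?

The only person in Yves's organization with no one reporting to them is Noor. That is 1.

1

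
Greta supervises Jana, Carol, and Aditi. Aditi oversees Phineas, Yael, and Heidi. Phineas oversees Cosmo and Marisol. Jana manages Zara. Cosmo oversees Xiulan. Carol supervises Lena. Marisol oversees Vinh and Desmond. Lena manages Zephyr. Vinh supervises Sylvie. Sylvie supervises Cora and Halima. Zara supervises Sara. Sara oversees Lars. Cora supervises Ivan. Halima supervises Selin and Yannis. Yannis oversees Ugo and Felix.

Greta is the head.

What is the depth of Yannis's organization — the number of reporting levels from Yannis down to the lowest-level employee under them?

1

The longest chain under Yannis runs Yannis → Felix, which is 1 level below Yannis.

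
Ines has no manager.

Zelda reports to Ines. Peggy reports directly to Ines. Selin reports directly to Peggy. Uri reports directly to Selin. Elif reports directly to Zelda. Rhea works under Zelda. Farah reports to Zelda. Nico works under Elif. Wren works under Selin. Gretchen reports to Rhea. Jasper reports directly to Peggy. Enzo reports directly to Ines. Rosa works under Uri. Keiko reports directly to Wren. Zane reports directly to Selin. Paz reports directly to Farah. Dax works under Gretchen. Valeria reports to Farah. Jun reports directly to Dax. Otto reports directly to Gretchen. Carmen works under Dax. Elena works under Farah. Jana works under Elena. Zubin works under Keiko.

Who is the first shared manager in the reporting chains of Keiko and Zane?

Keiko's chain of managers is Wren, Selin, Peggy, Ines. Zane's chain of managers is Selin, Peggy, Ines. The first manager that appears in both chains is Selin.

Selin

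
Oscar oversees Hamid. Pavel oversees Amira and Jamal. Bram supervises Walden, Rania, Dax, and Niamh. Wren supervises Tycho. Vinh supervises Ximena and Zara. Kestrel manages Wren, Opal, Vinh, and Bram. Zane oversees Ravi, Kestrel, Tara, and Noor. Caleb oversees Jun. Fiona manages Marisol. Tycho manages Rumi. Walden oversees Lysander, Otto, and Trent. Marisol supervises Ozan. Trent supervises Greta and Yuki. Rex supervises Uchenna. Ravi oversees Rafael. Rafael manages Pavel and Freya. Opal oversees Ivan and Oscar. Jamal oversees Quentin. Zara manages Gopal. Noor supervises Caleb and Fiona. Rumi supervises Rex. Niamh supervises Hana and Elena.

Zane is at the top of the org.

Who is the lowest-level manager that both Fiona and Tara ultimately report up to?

Zane

Fiona's chain of managers is Noor, Zane. Tara's chain of managers is Zane. The first manager that appears in both chains is Zane.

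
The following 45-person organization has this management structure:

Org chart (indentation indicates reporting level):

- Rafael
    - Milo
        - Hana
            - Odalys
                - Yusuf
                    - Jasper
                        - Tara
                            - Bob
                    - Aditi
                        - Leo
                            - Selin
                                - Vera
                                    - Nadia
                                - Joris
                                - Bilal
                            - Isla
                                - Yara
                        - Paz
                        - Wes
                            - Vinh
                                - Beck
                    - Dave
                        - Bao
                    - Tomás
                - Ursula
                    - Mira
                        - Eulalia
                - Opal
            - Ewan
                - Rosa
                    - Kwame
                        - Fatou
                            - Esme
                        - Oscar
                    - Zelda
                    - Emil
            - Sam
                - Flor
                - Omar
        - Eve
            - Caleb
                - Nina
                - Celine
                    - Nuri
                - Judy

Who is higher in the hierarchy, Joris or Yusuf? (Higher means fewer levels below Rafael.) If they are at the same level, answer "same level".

Joris is 8 levels below Rafael; Yusuf is 4. Yusuf is higher.

Yusuf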